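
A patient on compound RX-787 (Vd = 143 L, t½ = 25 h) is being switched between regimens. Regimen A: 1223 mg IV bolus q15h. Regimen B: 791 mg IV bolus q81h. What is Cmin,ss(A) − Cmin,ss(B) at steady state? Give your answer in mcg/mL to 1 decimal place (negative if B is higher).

Regimen A: f = (1/2)^(15/25) ≈ 0.6598; Cmin,ss = (1223/143)·f/(1−f) ≈ 16.587 mcg/mL.
Regimen B: f = (1/2)^(81/25) ≈ 0.1058; Cmin,ss = (791/143)·f/(1−f) ≈ 0.654 mcg/mL.
Difference ≈ 16.587 − 0.654 ≈ 15.933 mcg/mL.

15.9 mcg/mL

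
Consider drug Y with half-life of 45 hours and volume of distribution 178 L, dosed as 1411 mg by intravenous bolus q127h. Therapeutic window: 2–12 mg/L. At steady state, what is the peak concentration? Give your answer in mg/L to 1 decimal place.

9.2 mg/L

Over one 127-h interval, 127/45 ≈ 2.8222 half-lives elapse, leaving f ≈ 0.1414 of each dose.
Accumulation ratio R = 1/(1 − f) ≈ 1/0.8586 ≈ 1.1647.
Each bolus raises the concentration by D/Vd = 1411/178 ≈ 7.927 mg/L.
Steady-state peak Cmax,ss = C₀·R ≈ 7.927 × 1.1647 ≈ 9.233 mg/L.
Peak 9.2 mg/L vs MTC 12 mg/L: below toxic threshold.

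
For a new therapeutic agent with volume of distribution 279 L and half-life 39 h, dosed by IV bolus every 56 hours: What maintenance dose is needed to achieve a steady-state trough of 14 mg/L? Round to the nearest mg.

6662 mg

τ/t½ = 56/39 ≈ 1.4359, so f = (1/2)^(56/39) ≈ 0.369617.
Cmin,ss = (D/Vd)·f/(1−f), so D = Cmin,ss·Vd·(1−f)/f.
D = 14 × 279 × (1−f)/f ≈ 14 × 279 × 1.70550 ≈ 6661.68 mg.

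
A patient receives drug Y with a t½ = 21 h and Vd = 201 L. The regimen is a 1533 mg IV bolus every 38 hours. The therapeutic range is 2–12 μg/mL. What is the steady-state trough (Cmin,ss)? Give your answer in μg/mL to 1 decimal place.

3.0 μg/mL

k = ln2/t½ = ln2/21 ≈ 0.033007 h⁻¹; fraction remaining f = e^(−kτ) = e^(−0.033007×38) ≈ 0.2853.
Accumulation ratio R = 1/(1 − f) ≈ 1/0.7147 ≈ 1.3992.
Each bolus raises the concentration by D/Vd = 1533/201 ≈ 7.627 μg/mL.
Steady-state peak Cmax,ss = C₀·R ≈ 7.627 × 1.3992 ≈ 10.672 μg/mL.
Steady-state trough Cmin,ss = Cmax,ss·f ≈ 10.672 × 0.2853 ≈ 3.045 μg/mL.
Trough 3.0 μg/mL vs MEC 2 μg/mL: adequate.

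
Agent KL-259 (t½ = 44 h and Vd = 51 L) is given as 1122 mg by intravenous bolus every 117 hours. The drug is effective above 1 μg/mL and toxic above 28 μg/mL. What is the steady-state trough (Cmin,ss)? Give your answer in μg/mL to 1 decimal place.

4.1 μg/mL

Over one 117-h interval, 117/44 ≈ 2.6591 half-lives elapse, leaving f ≈ 0.1583 of each dose.
At steady state, accumulation factor R = 1/(1 − e^(−kτ)) ≈ 1.1881.
Single-dose peak C₀ = D/Vd = 1122/51 ≈ 22.000 μg/mL.
Steady-state peak Cmax,ss = C₀·R ≈ 22.000 × 1.1881 ≈ 26.138 μg/mL.
One interval later, Cmin,ss = Cmax,ss·e^(−kτ) ≈ 26.138 × 0.1583 ≈ 4.138 μg/mL.
Trough 4.1 μg/mL vs MEC 1 μg/mL: adequate.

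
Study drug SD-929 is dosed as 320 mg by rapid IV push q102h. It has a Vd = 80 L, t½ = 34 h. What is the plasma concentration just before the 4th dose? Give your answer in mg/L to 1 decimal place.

f = (1/2)^(τ/t½) = (1/2)^(102/34) ≈ 0.1250.
C₀ = D/Vd = 320/80 ≈ 4.000 mg/L.
Before the 4th dose, 3 doses have been given. Superposition: Cmin = C₀·(f + f² + … + f^3).
≈ 4.000 × (0.1250 + 0.0156 + 0.0020) ≈ 4.000 × 0.1426 ≈ 0.570 mg/L.

0.6 mg/L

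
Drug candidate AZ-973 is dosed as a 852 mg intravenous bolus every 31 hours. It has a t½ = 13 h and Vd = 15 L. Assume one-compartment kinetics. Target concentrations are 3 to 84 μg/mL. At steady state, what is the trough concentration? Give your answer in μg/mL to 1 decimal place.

13.5 μg/mL

Over one 31-h interval, 31/13 ≈ 2.3846 half-lives elapse, leaving f ≈ 0.1915 of each dose.
At steady state, accumulation factor R = 1/(1 − e^(−kτ)) ≈ 1.2369.
Each bolus raises the concentration by D/Vd = 852/15 ≈ 56.800 μg/mL.
Cmax,ss = C₀/(1 − f) ≈ 56.800/0.8085 ≈ 70.254 μg/mL.
One interval later, Cmin,ss = Cmax,ss·e^(−kτ) ≈ 70.254 × 0.1915 ≈ 13.454 μg/mL.
Trough 13.5 μg/mL vs MEC 3 μg/mL: adequate.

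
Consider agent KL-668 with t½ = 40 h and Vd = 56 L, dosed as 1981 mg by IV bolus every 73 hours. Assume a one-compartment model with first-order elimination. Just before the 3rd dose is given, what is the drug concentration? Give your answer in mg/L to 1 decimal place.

12.8 mg/L

f = (1/2)^(τ/t½) = (1/2)^(73/40) ≈ 0.2822.
C₀ = D/Vd = 1981/56 ≈ 35.375 mg/L.
Before the 3rd dose, 2 doses have been given. Superposition: Cmin = C₀·(f + f²).
≈ 35.375 × (0.2822 + 0.0796) ≈ 35.375 × 0.3618 ≈ 12.799 mg/L.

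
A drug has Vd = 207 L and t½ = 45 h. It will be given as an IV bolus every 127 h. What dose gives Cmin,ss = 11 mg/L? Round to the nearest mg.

τ/t½ = 127/45 ≈ 2.8222, so f = (1/2)^(127/45) ≈ 0.141393.
Cmin,ss = (D/Vd)·f/(1−f), so D = Cmin,ss·Vd·(1−f)/f.
D = 11 × 207 × (1−f)/f ≈ 11 × 207 × 6.07249 ≈ 13827.06 mg.

13827 mg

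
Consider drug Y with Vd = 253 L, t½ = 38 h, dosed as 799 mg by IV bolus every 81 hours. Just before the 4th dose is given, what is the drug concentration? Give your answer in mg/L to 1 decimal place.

0.9 mg/L

f = (1/2)^(τ/t½) = (1/2)^(81/38) ≈ 0.2282.
C₀ = D/Vd = 799/253 ≈ 3.158 mg/L.
Before the 4th dose, 3 doses have been given. Superposition: Cmin = C₀·(f + f² + … + f^3).
≈ 3.158 × (0.2282 + 0.0521 + 0.0119) ≈ 3.158 × 0.2922 ≈ 0.923 mg/L.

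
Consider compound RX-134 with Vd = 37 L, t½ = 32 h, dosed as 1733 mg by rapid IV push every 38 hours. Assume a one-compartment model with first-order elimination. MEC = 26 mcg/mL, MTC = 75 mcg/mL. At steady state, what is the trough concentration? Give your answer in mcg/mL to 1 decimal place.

k = ln2/t½ = ln2/32 ≈ 0.021661 h⁻¹; fraction remaining f = e^(−kτ) = e^(−0.021661×38) ≈ 0.4391.
At steady state, accumulation factor R = 1/(1 − e^(−kτ)) ≈ 1.7828.
Each bolus raises the concentration by D/Vd = 1733/37 ≈ 46.838 mcg/mL.
Steady-state peak Cmax,ss = C₀·R ≈ 46.838 × 1.7828 ≈ 83.503 mcg/mL.
Steady-state trough Cmin,ss = Cmax,ss·f ≈ 83.503 × 0.4391 ≈ 36.666 mcg/mL.
Trough 36.7 mcg/mL vs MEC 26 mcg/mL: adequate.

36.7 mcg/mL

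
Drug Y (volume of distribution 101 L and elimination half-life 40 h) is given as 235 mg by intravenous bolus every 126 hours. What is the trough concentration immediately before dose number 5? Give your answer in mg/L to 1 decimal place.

0.3 mg/L

f = (1/2)^(τ/t½) = (1/2)^(126/40) ≈ 0.1127.
C₀ = D/Vd = 235/101 ≈ 2.327 mg/L.
Before the 5th dose, 4 doses have been given. Superposition: Cmin = C₀·(f + f² + … + f^4).
≈ 2.327 × (0.1127 + 0.0127 + 0.0014 + 0.0002) ≈ 2.327 × 0.1270 ≈ 0.296 mg/L.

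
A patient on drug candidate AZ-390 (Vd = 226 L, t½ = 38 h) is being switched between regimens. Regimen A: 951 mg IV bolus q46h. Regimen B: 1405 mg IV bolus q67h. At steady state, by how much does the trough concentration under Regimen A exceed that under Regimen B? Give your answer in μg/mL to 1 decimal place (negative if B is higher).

0.6 μg/mL

Regimen A: f = (1/2)^(46/38) ≈ 0.4321; Cmin,ss = (951/226)·f/(1−f) ≈ 3.202 μg/mL.
Regimen B: f = (1/2)^(67/38) ≈ 0.2946; Cmin,ss = (1405/226)·f/(1−f) ≈ 2.596 μg/mL.
Difference ≈ 3.202 − 2.596 ≈ 0.606 μg/mL.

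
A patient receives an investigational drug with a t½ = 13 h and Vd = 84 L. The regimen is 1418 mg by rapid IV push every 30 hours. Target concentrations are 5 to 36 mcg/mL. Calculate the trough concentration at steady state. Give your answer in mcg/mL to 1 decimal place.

4.3 mcg/mL

τ/t½ = 30/13 ≈ 2.3077, so fraction remaining f = (1/2)^(30/13) ≈ 0.2020.
Accumulation ratio R = 1/(1 − f) ≈ 1/0.7980 ≈ 1.2531.
Each bolus raises the concentration by D/Vd = 1418/84 ≈ 16.881 mcg/mL.
Cmax,ss = C₀/(1 − f) ≈ 16.881/0.7980 ≈ 21.154 mcg/mL.
Steady-state trough Cmin,ss = Cmax,ss·f ≈ 21.154 × 0.2020 ≈ 4.273 mcg/mL.
Trough 4.3 mcg/mL vs MEC 5 mcg/mL: subtherapeutic.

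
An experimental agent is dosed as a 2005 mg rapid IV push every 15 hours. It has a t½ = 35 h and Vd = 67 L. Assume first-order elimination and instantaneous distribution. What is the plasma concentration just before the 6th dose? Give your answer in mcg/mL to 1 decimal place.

66.9 mcg/mL

f = (1/2)^(τ/t½) = (1/2)^(15/35) ≈ 0.7430.
C₀ = D/Vd = 2005/67 ≈ 29.925 mcg/mL.
Before the 6th dose, 5 doses have been given. Superposition: Cmin = C₀·(f + f² + … + f^5).
≈ 29.925 × (0.7430 + 0.5520 + 0.4102 + 0.3048 + 0.2264) ≈ 29.925 × 2.2364 ≈ 66.924 mcg/mL.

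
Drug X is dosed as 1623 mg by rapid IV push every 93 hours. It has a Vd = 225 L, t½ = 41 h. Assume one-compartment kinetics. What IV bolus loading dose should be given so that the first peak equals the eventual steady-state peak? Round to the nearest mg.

2048 mg

f = (1/2)^(93/41) ≈ 0.207575; accumulation ratio R = 1/(1−f) ≈ 1.26195.
Loading dose to hit Cmax,ss on first dose: D_load = D_maint·R ≈ 1623 × 1.26195 ≈ 2048.14 mg.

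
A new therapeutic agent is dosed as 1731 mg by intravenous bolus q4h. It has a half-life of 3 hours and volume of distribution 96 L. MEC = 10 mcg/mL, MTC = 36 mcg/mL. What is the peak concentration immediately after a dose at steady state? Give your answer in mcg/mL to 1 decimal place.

k = ln2/t½ = ln2/3 ≈ 0.231049 h⁻¹; fraction remaining f = e^(−kτ) = e^(−0.231049×4) ≈ 0.3969.
Accumulation ratio R = 1/(1 − f) ≈ 1/0.6031 ≈ 1.6581.
Each bolus raises the concentration by D/Vd = 1731/96 ≈ 18.031 mcg/mL.
Steady-state peak Cmax,ss = C₀·R ≈ 18.031 × 1.6581 ≈ 29.897 mcg/mL.
Peak 29.9 mcg/mL vs MTC 36 mcg/mL: below toxic threshold.

29.9 mcg/mL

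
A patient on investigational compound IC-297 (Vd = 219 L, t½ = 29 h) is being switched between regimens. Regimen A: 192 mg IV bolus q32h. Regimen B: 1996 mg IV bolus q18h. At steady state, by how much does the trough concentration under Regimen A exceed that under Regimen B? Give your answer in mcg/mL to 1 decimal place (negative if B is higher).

Regimen A: f = (1/2)^(32/29) ≈ 0.4654; Cmin,ss = (192/219)·f/(1−f) ≈ 0.763 mcg/mL.
Regimen B: f = (1/2)^(18/29) ≈ 0.6504; Cmin,ss = (1996/219)·f/(1−f) ≈ 16.956 mcg/mL.
Difference ≈ 0.763 − 16.956 ≈ -16.193 mcg/mL.

-16.2 mcg/mL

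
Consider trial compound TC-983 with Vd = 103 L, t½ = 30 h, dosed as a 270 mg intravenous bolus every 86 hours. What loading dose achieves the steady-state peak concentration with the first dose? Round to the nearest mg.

313 mg

f = (1/2)^(86/30) ≈ 0.137103; accumulation ratio R = 1/(1−f) ≈ 1.15889.
Loading dose to hit Cmax,ss on first dose: D_load = D_maint·R ≈ 270 × 1.15889 ≈ 312.90 mg.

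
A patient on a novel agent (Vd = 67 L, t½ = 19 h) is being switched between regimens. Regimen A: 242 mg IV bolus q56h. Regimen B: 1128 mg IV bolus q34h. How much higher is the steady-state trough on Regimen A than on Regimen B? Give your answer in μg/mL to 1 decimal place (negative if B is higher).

-6.3 μg/mL

Regimen A: f = (1/2)^(56/19) ≈ 0.1296; Cmin,ss = (242/67)·f/(1−f) ≈ 0.538 μg/mL.
Regimen B: f = (1/2)^(34/19) ≈ 0.2893; Cmin,ss = (1128/67)·f/(1−f) ≈ 6.853 μg/mL.
Difference ≈ 0.538 − 6.853 ≈ -6.315 μg/mL.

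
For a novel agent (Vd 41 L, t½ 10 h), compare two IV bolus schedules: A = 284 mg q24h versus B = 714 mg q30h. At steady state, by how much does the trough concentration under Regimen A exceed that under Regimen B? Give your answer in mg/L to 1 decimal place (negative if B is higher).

-0.9 mg/L

Regimen A: f = (1/2)^(24/10) ≈ 0.1895; Cmin,ss = (284/41)·f/(1−f) ≈ 1.620 mg/L.
Regimen B: f = (1/2)^(30/10) ≈ 0.1250; Cmin,ss = (714/41)·f/(1−f) ≈ 2.488 mg/L.
Difference ≈ 1.620 − 2.488 ≈ -0.868 mg/L.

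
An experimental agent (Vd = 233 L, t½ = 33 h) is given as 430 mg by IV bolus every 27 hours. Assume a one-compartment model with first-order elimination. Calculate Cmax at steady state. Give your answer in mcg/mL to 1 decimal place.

k = ln2/t½ = ln2/33 ≈ 0.021004 h⁻¹; fraction remaining f = e^(−kτ) = e^(−0.021004×27) ≈ 0.5672.
At steady state, accumulation factor R = 1/(1 − e^(−kτ)) ≈ 2.3105.
Each bolus raises the concentration by D/Vd = 430/233 ≈ 1.845 mcg/mL.
Steady-state peak Cmax,ss = C₀·R ≈ 1.845 × 2.3105 ≈ 4.263 mcg/mL.

4.3 mcg/mL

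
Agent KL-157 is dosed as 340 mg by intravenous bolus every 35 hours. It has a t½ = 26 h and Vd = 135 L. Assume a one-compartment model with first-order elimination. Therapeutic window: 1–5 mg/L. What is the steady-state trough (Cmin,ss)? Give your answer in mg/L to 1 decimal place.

1.6 mg/L

τ/t½ = 35/26 ≈ 1.3462, so fraction remaining f = (1/2)^(35/26) ≈ 0.3933.
At steady state, accumulation factor R = 1/(1 − e^(−kτ)) ≈ 1.6483.
Each bolus raises the concentration by D/Vd = 340/135 ≈ 2.519 mg/L.
Cmax,ss = C₀/(1 − f) ≈ 2.519/0.6067 ≈ 4.152 mg/L.
One interval later, Cmin,ss = Cmax,ss·e^(−kτ) ≈ 4.152 × 0.3933 ≈ 1.633 mg/L.
Trough 1.6 mg/L vs MEC 1 mg/L: adequate.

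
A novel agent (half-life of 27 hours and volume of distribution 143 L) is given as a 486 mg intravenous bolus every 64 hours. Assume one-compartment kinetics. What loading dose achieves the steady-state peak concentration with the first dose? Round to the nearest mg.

f = (1/2)^(64/27) ≈ 0.193396; accumulation ratio R = 1/(1−f) ≈ 1.23977.
Loading dose to hit Cmax,ss on first dose: D_load = D_maint·R ≈ 486 × 1.23977 ≈ 602.53 mg.

603 mg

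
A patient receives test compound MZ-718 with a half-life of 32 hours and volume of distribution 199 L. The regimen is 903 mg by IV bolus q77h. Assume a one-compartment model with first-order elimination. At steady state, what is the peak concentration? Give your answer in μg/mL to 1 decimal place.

5.6 μg/mL

Over one 77-h interval, 77/32 ≈ 2.4062 half-lives elapse, leaving f ≈ 0.1886 of each dose.
At steady state, accumulation factor R = 1/(1 − e^(−kτ)) ≈ 1.2324.
Single-dose peak C₀ = D/Vd = 903/199 ≈ 4.538 μg/mL.
Steady-state peak Cmax,ss = C₀·R ≈ 4.538 × 1.2324 ≈ 5.593 μg/mL.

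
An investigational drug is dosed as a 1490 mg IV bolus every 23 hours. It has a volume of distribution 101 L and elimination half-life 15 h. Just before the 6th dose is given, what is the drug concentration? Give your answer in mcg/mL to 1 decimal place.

7.7 mcg/mL

f = (1/2)^(τ/t½) = (1/2)^(23/15) ≈ 0.3455.
C₀ = D/Vd = 1490/101 ≈ 14.752 mcg/mL.
Before the 6th dose, 5 doses have been given. Superposition: Cmin = C₀·(f + f² + … + f^5).
≈ 14.752 × (0.3455 + 0.1194 + 0.0412 + 0.0142 + 0.0049) ≈ 14.752 × 0.5252 ≈ 7.748 mcg/mL.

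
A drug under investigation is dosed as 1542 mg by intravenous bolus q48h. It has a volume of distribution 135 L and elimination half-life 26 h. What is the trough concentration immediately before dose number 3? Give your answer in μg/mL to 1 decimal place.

f = (1/2)^(τ/t½) = (1/2)^(48/26) ≈ 0.2781.
C₀ = D/Vd = 1542/135 ≈ 11.422 μg/mL.
Before the 3rd dose, 2 doses have been given. Superposition: Cmin = C₀·(f + f²).
≈ 11.422 × (0.2781 + 0.0773) ≈ 11.422 × 0.3554 ≈ 4.059 μg/mL.

4.1 μg/mL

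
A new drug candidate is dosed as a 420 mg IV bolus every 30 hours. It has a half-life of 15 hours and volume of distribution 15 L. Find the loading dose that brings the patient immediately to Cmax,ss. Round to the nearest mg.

f = (1/2)^(30/15) ≈ 0.250000; accumulation ratio R = 1/(1−f) ≈ 1.33333.
Loading dose to hit Cmax,ss on first dose: D_load = D_maint·R ≈ 420 × 1.33333 ≈ 560.00 mg.

560 mg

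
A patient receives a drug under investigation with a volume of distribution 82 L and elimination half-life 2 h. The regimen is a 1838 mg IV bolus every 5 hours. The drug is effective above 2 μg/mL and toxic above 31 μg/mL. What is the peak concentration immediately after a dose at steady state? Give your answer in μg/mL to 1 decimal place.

27.2 μg/mL

k = ln2/t½ = ln2/2 ≈ 0.346574 h⁻¹; fraction remaining f = e^(−kτ) = e^(−0.346574×5) ≈ 0.1768.
Accumulation ratio R = 1/(1 − f) ≈ 1/0.8232 ≈ 1.2148.
Single-dose peak C₀ = D/Vd = 1838/82 ≈ 22.415 μg/mL.
Cmax,ss = C₀/(1 − f) ≈ 22.415/0.8232 ≈ 27.229 μg/mL.
Peak 27.2 μg/mL vs MTC 31 μg/mL: below toxic threshold.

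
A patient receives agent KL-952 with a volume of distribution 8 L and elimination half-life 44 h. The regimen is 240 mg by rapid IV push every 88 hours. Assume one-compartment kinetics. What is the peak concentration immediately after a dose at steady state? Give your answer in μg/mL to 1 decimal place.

40.0 μg/mL

The dosing interval is 2 half-lives, so f = 2^(−2) = 0.25.
Accumulation ratio R = 1/(1 − f) = 1/0.75 = 4/3.
Single-dose peak C₀ = D/Vd = 240/8 = 30 μg/mL.
Steady-state peak Cmax,ss = C₀·R = 30 × 4/3 ≈ 40.000 μg/mL.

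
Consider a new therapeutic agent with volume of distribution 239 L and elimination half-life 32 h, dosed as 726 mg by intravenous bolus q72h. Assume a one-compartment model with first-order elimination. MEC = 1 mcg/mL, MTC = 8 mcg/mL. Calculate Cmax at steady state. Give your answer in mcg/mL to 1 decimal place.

Over one 72-h interval, 72/32 ≈ 2.25 half-lives elapse, leaving f ≈ 0.2102 of each dose.
Accumulation ratio R = 1/(1 − f) ≈ 1/0.7898 ≈ 1.2661.
Single-dose peak C₀ = D/Vd = 726/239 ≈ 3.038 mcg/mL.
Steady-state peak Cmax,ss = C₀·R ≈ 3.038 × 1.2661 ≈ 3.846 mcg/mL.
Peak 3.8 mcg/mL vs MTC 8 mcg/mL: below toxic threshold.

3.8 mcg/mL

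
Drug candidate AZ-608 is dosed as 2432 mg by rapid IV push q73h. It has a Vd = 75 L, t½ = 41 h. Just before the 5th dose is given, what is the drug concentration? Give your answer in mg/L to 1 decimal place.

f = (1/2)^(τ/t½) = (1/2)^(73/41) ≈ 0.2911.
C₀ = D/Vd = 2432/75 ≈ 32.427 mg/L.
Before the 5th dose, 4 doses have been given. Superposition: Cmin = C₀·(f + f² + … + f^4).
≈ 32.427 × (0.2911 + 0.0847 + 0.0247 + 0.0072) ≈ 32.427 × 0.4077 ≈ 13.220 mg/L.

13.2 mg/L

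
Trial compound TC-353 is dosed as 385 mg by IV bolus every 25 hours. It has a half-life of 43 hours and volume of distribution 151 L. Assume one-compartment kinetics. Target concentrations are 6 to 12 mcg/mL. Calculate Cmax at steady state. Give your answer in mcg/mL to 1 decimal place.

τ/t½ = 25/43 ≈ 0.5814, so fraction remaining f = (1/2)^(25/43) ≈ 0.6683.
At steady state, accumulation factor R = 1/(1 − e^(−kτ)) ≈ 3.0148.
Each bolus raises the concentration by D/Vd = 385/151 ≈ 2.550 mcg/mL.
Cmax,ss = C₀/(1 − f) ≈ 2.550/0.3317 ≈ 7.688 mcg/mL.
Peak 7.7 mcg/mL vs MTC 12 mcg/mL: below toxic threshold.

7.7 mcg/mL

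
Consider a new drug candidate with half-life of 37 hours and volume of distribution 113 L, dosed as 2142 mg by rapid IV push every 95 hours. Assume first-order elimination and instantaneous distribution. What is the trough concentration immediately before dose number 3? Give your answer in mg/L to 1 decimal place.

f = (1/2)^(τ/t½) = (1/2)^(95/37) ≈ 0.1687.
C₀ = D/Vd = 2142/113 ≈ 18.956 mg/L.
Before the 3rd dose, 2 doses have been given. Superposition: Cmin = C₀·(f + f²).
≈ 18.956 × (0.1687 + 0.0285) ≈ 18.956 × 0.1972 ≈ 3.738 mg/L.

3.7 mg/L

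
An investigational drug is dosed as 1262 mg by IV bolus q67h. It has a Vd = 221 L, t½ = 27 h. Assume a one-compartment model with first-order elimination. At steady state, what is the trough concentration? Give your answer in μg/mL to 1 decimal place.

1.2 μg/mL

Over one 67-h interval, 67/27 ≈ 2.4815 half-lives elapse, leaving f ≈ 0.1791 of each dose.
Each bolus raises the concentration by D/Vd = 1262/221 ≈ 5.710 μg/mL.
Steady-state trough Cmin,ss = C₀·f/(1−f) ≈ 5.710 × 0.1791/0.8209 ≈ 1.246 μg/mL.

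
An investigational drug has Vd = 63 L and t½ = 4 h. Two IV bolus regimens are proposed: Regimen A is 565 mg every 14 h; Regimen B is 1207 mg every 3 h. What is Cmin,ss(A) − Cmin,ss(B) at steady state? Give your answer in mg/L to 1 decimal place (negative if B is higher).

-27.2 mg/L

Regimen A: f = (1/2)^(14/4) ≈ 0.0884; Cmin,ss = (565/63)·f/(1−f) ≈ 0.870 mg/L.
Regimen B: f = (1/2)^(3/4) ≈ 0.5946; Cmin,ss = (1207/63)·f/(1−f) ≈ 28.100 mg/L.
Difference ≈ 0.870 − 28.100 ≈ -27.230 mg/L.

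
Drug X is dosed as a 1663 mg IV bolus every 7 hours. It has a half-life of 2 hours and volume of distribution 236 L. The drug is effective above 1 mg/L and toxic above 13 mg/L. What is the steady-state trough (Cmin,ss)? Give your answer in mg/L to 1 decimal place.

k = ln2/t½ = ln2/2 ≈ 0.346574 h⁻¹; fraction remaining f = e^(−kτ) = e^(−0.346574×7) ≈ 0.0884.
Each bolus raises the concentration by D/Vd = 1663/236 ≈ 7.047 mg/L.
Steady-state trough Cmin,ss = C₀·f/(1−f) ≈ 7.047 × 0.0884/0.9116 ≈ 0.683 mg/L.
Trough 0.7 mg/L vs MEC 1 mg/L: subtherapeutic.

0.7 mg/L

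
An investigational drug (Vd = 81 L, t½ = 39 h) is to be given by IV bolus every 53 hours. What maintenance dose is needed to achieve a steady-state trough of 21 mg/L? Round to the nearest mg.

2662 mg

τ/t½ = 53/39 ≈ 1.359, so f = (1/2)^(53/39) ≈ 0.389859.
Cmin,ss = (D/Vd)·f/(1−f), so D = Cmin,ss·Vd·(1−f)/f.
D = 21 × 81 × (1−f)/f ≈ 21 × 81 × 1.56503 ≈ 2662.12 mg.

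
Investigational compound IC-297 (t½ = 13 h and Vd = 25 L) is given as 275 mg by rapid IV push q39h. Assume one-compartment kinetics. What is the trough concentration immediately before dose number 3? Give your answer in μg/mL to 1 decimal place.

1.5 μg/mL

f = (1/2)^(τ/t½) = (1/2)^(39/13) ≈ 0.1250.
C₀ = D/Vd = 275/25 ≈ 11.000 μg/mL.
Before the 3rd dose, 2 doses have been given. Superposition: Cmin = C₀·(f + f²).
≈ 11.000 × (0.1250 + 0.0156) ≈ 11.000 × 0.1406 ≈ 1.547 μg/mL.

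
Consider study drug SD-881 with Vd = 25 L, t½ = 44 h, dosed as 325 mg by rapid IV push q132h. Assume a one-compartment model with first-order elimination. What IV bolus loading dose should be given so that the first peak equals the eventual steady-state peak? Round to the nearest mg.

371 mg

f = (1/2)^(132/44) ≈ 0.125000; accumulation ratio R = 1/(1−f) ≈ 1.14286.
Loading dose to hit Cmax,ss on first dose: D_load = D_maint·R ≈ 325 × 1.14286 ≈ 371.43 mg.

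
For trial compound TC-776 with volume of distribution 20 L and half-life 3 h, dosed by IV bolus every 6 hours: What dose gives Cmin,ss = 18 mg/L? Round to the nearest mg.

1080 mg

τ/t½ = 6/3 ≈ 2, so f = (1/2)^(6/3) ≈ 0.250000.
Cmin,ss = (D/Vd)·f/(1−f), so D = Cmin,ss·Vd·(1−f)/f.
D = 18 × 20 × (1−f)/f ≈ 18 × 20 × 3.00000 ≈ 1080.00 mg.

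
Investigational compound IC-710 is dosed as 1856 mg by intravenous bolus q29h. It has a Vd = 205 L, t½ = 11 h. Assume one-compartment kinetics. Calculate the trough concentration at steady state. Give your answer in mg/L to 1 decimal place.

k = ln2/t½ = ln2/11 ≈ 0.063013 h⁻¹; fraction remaining f = e^(−kτ) = e^(−0.063013×29) ≈ 0.1608.
At steady state, accumulation factor R = 1/(1 − e^(−kτ)) ≈ 1.1916.
Each bolus raises the concentration by D/Vd = 1856/205 ≈ 9.054 mg/L.
Steady-state peak Cmax,ss = C₀·R ≈ 9.054 × 1.1916 ≈ 10.789 mg/L.
One interval later, Cmin,ss = Cmax,ss·e^(−kτ) ≈ 10.789 × 0.1608 ≈ 1.735 mg/L.

1.7 mg/L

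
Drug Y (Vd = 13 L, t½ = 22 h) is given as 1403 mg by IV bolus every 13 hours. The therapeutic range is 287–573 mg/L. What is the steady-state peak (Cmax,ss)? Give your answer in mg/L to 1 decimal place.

321.1 mg/L

k = ln2/t½ = ln2/22 ≈ 0.031507 h⁻¹; fraction remaining f = e^(−kτ) = e^(−0.031507×13) ≈ 0.6639.
At steady state, accumulation factor R = 1/(1 − e^(−kτ)) ≈ 2.9753.
Each bolus raises the concentration by D/Vd = 1403/13 ≈ 107.923 mg/L.
Cmax,ss = C₀/(1 − f) ≈ 107.923/0.3361 ≈ 321.104 mg/L.
Peak 321.1 mg/L vs MTC 573 mg/L: below toxic threshold.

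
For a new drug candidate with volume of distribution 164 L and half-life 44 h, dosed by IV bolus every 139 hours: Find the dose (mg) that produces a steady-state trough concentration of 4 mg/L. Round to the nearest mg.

τ/t½ = 139/44 ≈ 3.1591, so f = (1/2)^(139/44) ≈ 0.111949.
Cmin,ss = (D/Vd)·f/(1−f), so D = Cmin,ss·Vd·(1−f)/f.
D = 4 × 164 × (1−f)/f ≈ 4 × 164 × 7.93264 ≈ 5203.81 mg.

5204 mg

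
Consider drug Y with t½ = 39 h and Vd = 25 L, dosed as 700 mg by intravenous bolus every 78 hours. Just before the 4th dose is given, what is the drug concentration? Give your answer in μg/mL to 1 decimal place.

9.2 μg/mL

f = (1/2)^(τ/t½) = (1/2)^(78/39) ≈ 0.2500.
C₀ = D/Vd = 700/25 ≈ 28.000 μg/mL.
Before the 4th dose, 3 doses have been given. Superposition: Cmin = C₀·(f + f² + … + f^3).
≈ 28.000 × (0.2500 + 0.0625 + 0.0156) ≈ 28.000 × 0.3281 ≈ 9.187 μg/mL.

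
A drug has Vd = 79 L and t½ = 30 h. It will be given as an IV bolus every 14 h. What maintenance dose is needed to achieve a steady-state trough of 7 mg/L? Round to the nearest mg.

τ/t½ = 14/30 ≈ 0.46667, so f = (1/2)^(14/30) ≈ 0.723635.
Cmin,ss = (D/Vd)·f/(1−f), so D = Cmin,ss·Vd·(1−f)/f.
D = 7 × 79 × (1−f)/f ≈ 7 × 79 × 0.38191 ≈ 211.20 mg.

211 mg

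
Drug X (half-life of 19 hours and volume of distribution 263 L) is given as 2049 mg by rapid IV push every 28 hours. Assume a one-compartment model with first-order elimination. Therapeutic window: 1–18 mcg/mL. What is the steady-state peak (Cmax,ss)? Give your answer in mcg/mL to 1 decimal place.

12.2 mcg/mL

τ/t½ = 28/19 ≈ 1.4737, so fraction remaining f = (1/2)^(28/19) ≈ 0.3601.
At steady state, accumulation factor R = 1/(1 − e^(−kτ)) ≈ 1.5627.
Each bolus raises the concentration by D/Vd = 2049/263 ≈ 7.791 mcg/mL.
Cmax,ss = C₀/(1 − f) ≈ 7.791/0.6399 ≈ 12.175 mcg/mL.
Peak 12.2 mcg/mL vs MTC 18 mcg/mL: below toxic threshold.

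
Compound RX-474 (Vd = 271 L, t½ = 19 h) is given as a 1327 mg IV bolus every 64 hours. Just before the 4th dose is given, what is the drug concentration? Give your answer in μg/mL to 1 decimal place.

0.5 μg/mL

f = (1/2)^(τ/t½) = (1/2)^(64/19) ≈ 0.0968.
C₀ = D/Vd = 1327/271 ≈ 4.897 μg/mL.
Before the 4th dose, 3 doses have been given. Superposition: Cmin = C₀·(f + f² + … + f^3).
≈ 4.897 × (0.0968 + 0.0094 + 0.0009) ≈ 4.897 × 0.1071 ≈ 0.524 μg/mL.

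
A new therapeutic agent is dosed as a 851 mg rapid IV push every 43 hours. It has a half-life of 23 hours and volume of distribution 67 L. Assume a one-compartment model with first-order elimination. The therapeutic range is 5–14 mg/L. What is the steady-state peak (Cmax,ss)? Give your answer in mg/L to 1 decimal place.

k = ln2/t½ = ln2/23 ≈ 0.030137 h⁻¹; fraction remaining f = e^(−kτ) = e^(−0.030137×43) ≈ 0.2737.
At steady state, accumulation factor R = 1/(1 − e^(−kτ)) ≈ 1.3768.
Single-dose peak C₀ = D/Vd = 851/67 ≈ 12.701 mg/L.
Steady-state peak Cmax,ss = C₀·R ≈ 12.701 × 1.3768 ≈ 17.487 mg/L.
Peak 17.5 mg/L vs MTC 14 mg/L: exceeds toxic threshold.

17.5 mg/L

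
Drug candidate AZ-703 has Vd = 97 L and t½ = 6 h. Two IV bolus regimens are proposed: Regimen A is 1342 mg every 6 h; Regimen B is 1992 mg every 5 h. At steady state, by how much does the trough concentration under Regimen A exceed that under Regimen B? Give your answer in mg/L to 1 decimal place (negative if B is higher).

-12.4 mg/L

Regimen A: f = (1/2)^(6/6) ≈ 0.5000; Cmin,ss = (1342/97)·f/(1−f) ≈ 13.835 mg/L.
Regimen B: f = (1/2)^(5/6) ≈ 0.5612; Cmin,ss = (1992/97)·f/(1−f) ≈ 26.264 mg/L.
Difference ≈ 13.835 − 26.264 ≈ -12.429 mg/L.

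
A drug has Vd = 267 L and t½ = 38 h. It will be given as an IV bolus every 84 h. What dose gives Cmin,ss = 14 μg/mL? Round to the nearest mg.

13563 mg

τ/t½ = 84/38 ≈ 2.2105, so f = (1/2)^(84/38) ≈ 0.216055.
Cmin,ss = (D/Vd)·f/(1−f), so D = Cmin,ss·Vd·(1−f)/f.
D = 14 × 267 × (1−f)/f ≈ 14 × 267 × 3.62845 ≈ 13563.15 mg.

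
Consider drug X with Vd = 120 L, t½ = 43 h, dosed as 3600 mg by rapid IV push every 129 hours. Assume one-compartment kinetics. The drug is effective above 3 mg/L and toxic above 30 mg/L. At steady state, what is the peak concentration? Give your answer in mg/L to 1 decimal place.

34.3 mg/L

The dosing interval is 3 half-lives, so f = 2^(−3) = 0.125.
At steady state, R = 1/(1 − 0.125) = 8/7.
Single-dose peak C₀ = D/Vd = 3600/120 = 30 mg/L.
Steady-state peak Cmax,ss = C₀·R = 30 × 8/7 ≈ 34.286 mg/L.
Peak 34.3 mg/L vs MTC 30 mg/L: exceeds toxic threshold.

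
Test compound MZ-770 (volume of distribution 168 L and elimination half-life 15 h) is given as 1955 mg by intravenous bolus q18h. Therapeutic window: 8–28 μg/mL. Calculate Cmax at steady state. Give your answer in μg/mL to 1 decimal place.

Over one 18-h interval, 18/15 ≈ 1.2 half-lives elapse, leaving f ≈ 0.4353 of each dose.
At steady state, accumulation factor R = 1/(1 − e^(−kτ)) ≈ 1.7709.
Single-dose peak C₀ = D/Vd = 1955/168 ≈ 11.637 μg/mL.
Steady-state peak Cmax,ss = C₀·R ≈ 11.637 × 1.7709 ≈ 20.608 μg/mL.
Peak 20.6 μg/mL vs MTC 28 μg/mL: below toxic threshold.

20.6 μg/mL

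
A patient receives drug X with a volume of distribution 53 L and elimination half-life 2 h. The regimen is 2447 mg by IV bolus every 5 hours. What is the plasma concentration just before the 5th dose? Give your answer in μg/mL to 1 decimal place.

f = (1/2)^(τ/t½) = (1/2)^(5/2) ≈ 0.1768.
C₀ = D/Vd = 2447/53 ≈ 46.170 μg/mL.
Before the 5th dose, 4 doses have been given. Superposition: Cmin = C₀·(f + f² + … + f^4).
≈ 46.170 × (0.1768 + 0.0313 + 0.0055 + 0.0010) ≈ 46.170 × 0.2146 ≈ 9.908 μg/mL.

9.9 μg/mL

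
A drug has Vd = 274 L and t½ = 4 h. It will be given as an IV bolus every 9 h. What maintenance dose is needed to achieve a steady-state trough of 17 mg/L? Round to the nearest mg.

τ/t½ = 9/4 ≈ 2.25, so f = (1/2)^(9/4) ≈ 0.210224.
Cmin,ss = (D/Vd)·f/(1−f), so D = Cmin,ss·Vd·(1−f)/f.
D = 17 × 274 × (1−f)/f ≈ 17 × 274 × 3.75683 ≈ 17499.31 mg.

17499 mg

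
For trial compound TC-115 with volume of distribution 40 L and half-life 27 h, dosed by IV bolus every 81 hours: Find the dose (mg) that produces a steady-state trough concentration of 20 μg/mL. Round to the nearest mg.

τ/t½ = 81/27 ≈ 3, so f = (1/2)^(81/27) ≈ 0.125000.
Cmin,ss = (D/Vd)·f/(1−f), so D = Cmin,ss·Vd·(1−f)/f.
D = 20 × 40 × (1−f)/f ≈ 20 × 40 × 7.00000 ≈ 5600.00 mg.

5600 mg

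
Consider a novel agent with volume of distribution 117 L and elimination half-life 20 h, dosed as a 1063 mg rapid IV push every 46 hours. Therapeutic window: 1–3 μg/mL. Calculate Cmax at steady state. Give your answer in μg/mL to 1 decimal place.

11.4 μg/mL

k = ln2/t½ = ln2/20 ≈ 0.034657 h⁻¹; fraction remaining f = e^(−kτ) = e^(−0.034657×46) ≈ 0.2031.
Accumulation ratio R = 1/(1 − f) ≈ 1/0.7969 ≈ 1.2549.
Each bolus raises the concentration by D/Vd = 1063/117 ≈ 9.085 μg/mL.
Steady-state peak Cmax,ss = C₀·R ≈ 9.085 × 1.2549 ≈ 11.401 μg/mL.
Peak 11.4 μg/mL vs MTC 3 μg/mL: exceeds toxic threshold.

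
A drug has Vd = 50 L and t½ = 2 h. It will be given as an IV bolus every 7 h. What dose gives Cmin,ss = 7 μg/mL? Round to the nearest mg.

3610 mg

τ/t½ = 7/2 ≈ 3.5, so f = (1/2)^(7/2) ≈ 0.088388.
Cmin,ss = (D/Vd)·f/(1−f), so D = Cmin,ss·Vd·(1−f)/f.
D = 7 × 50 × (1−f)/f ≈ 7 × 50 × 10.31375 ≈ 3609.81 mg.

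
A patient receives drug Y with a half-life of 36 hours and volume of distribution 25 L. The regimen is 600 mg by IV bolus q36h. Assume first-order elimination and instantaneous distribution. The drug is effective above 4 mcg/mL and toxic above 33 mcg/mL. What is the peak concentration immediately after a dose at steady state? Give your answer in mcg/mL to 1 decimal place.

48.0 mcg/mL

The dosing interval is 1 half-life, so f = 2^(−1) = 0.5.
At steady state, R = 1/(1 − 0.5) = 2/1.
Single-dose peak C₀ = D/Vd = 600/25 = 24 mcg/mL.
Steady-state peak Cmax,ss = C₀·R = 24 × 2/1 ≈ 48.000 mcg/mL.
Peak 48.0 mcg/mL vs MTC 33 mcg/mL: exceeds toxic threshold.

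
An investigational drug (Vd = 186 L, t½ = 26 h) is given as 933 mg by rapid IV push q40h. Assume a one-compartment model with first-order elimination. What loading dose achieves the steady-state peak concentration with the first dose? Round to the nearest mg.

1423 mg

f = (1/2)^(40/26) ≈ 0.344252; accumulation ratio R = 1/(1−f) ≈ 1.52498.
Loading dose to hit Cmax,ss on first dose: D_load = D_maint·R ≈ 933 × 1.52498 ≈ 1422.81 mg.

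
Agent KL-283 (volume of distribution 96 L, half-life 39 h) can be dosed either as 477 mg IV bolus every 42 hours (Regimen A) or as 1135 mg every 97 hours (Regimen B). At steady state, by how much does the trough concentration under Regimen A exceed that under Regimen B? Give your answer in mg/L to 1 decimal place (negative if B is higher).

1.9 mg/L

Regimen A: f = (1/2)^(42/39) ≈ 0.4740; Cmin,ss = (477/96)·f/(1−f) ≈ 4.478 mg/L.
Regimen B: f = (1/2)^(97/39) ≈ 0.1784; Cmin,ss = (1135/96)·f/(1−f) ≈ 2.567 mg/L.
Difference ≈ 4.478 − 2.567 ≈ 1.911 mg/L.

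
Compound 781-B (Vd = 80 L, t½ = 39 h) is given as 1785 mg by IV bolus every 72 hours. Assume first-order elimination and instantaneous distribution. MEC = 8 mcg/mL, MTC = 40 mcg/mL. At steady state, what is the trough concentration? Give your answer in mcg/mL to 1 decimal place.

Over one 72-h interval, 72/39 ≈ 1.8462 half-lives elapse, leaving f ≈ 0.2781 of each dose.
At steady state, accumulation factor R = 1/(1 − e^(−kτ)) ≈ 1.3852.
Single-dose peak C₀ = D/Vd = 1785/80 ≈ 22.312 mcg/mL.
Steady-state peak Cmax,ss = C₀·R ≈ 22.312 × 1.3852 ≈ 30.907 mcg/mL.
One interval later, Cmin,ss = Cmax,ss·e^(−kτ) ≈ 30.907 × 0.2781 ≈ 8.595 mcg/mL.
Trough 8.6 mcg/mL vs MEC 8 mcg/mL: adequate.

8.6 mcg/mL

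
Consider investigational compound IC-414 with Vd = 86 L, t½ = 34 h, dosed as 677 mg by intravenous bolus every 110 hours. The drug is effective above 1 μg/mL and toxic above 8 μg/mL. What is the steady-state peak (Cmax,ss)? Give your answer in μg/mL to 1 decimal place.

τ/t½ = 110/34 ≈ 3.2353, so fraction remaining f = (1/2)^(110/34) ≈ 0.1062.
At steady state, accumulation factor R = 1/(1 − e^(−kτ)) ≈ 1.1188.
Single-dose peak C₀ = D/Vd = 677/86 ≈ 7.872 μg/mL.
Steady-state peak Cmax,ss = C₀·R ≈ 7.872 × 1.1188 ≈ 8.807 μg/mL.
Peak 8.8 μg/mL vs MTC 8 μg/mL: exceeds toxic threshold.

8.8 μg/mL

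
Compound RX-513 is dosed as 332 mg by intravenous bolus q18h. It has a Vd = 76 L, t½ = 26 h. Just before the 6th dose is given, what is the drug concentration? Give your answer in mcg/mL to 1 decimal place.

6.4 mcg/mL

f = (1/2)^(τ/t½) = (1/2)^(18/26) ≈ 0.6189.
C₀ = D/Vd = 332/76 ≈ 4.368 mcg/mL.
Before the 6th dose, 5 doses have been given. Superposition: Cmin = C₀·(f + f² + … + f^5).
≈ 4.368 × (0.6189 + 0.3830 + 0.2371 + 0.1467 + 0.0908) ≈ 4.368 × 1.4765 ≈ 6.449 mcg/mL.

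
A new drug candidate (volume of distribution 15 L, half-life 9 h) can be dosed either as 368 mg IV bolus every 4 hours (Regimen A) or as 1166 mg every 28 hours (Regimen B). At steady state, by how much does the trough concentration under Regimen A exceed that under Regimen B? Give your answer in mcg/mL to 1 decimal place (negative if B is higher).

57.8 mcg/mL

Regimen A: f = (1/2)^(4/9) ≈ 0.7349; Cmin,ss = (368/15)·f/(1−f) ≈ 68.010 mcg/mL.
Regimen B: f = (1/2)^(28/9) ≈ 0.1157; Cmin,ss = (1166/15)·f/(1−f) ≈ 10.170 mcg/mL.
Difference ≈ 68.010 − 10.170 ≈ 57.840 mcg/mL.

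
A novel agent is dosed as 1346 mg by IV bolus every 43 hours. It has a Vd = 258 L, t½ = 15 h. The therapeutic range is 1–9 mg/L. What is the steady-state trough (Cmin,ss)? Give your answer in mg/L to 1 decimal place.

τ/t½ = 43/15 ≈ 2.8667, so fraction remaining f = (1/2)^(43/15) ≈ 0.1371.
At steady state, accumulation factor R = 1/(1 − e^(−kτ)) ≈ 1.1589.
Single-dose peak C₀ = D/Vd = 1346/258 ≈ 5.217 mg/L.
Cmax,ss = C₀/(1 − f) ≈ 5.217/0.8629 ≈ 6.046 mg/L.
Steady-state trough Cmin,ss = Cmax,ss·f ≈ 6.046 × 0.1371 ≈ 0.829 mg/L.
Trough 0.8 mg/L vs MEC 1 mg/L: subtherapeutic.

0.8 mg/L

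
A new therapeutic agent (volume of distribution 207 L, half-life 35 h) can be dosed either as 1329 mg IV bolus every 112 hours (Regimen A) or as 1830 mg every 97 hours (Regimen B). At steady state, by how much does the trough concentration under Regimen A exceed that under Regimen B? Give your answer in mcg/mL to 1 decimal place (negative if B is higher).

Regimen A: f = (1/2)^(112/35) ≈ 0.1088; Cmin,ss = (1329/207)·f/(1−f) ≈ 0.784 mcg/mL.
Regimen B: f = (1/2)^(97/35) ≈ 0.1465; Cmin,ss = (1830/207)·f/(1−f) ≈ 1.517 mcg/mL.
Difference ≈ 0.784 − 1.517 ≈ -0.733 mcg/mL.

-0.7 mcg/mL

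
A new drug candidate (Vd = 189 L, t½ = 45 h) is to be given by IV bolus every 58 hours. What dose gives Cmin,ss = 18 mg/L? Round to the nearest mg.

4910 mg

τ/t½ = 58/45 ≈ 1.2889, so f = (1/2)^(58/45) ≈ 0.409266.
Cmin,ss = (D/Vd)·f/(1−f), so D = Cmin,ss·Vd·(1−f)/f.
D = 18 × 189 × (1−f)/f ≈ 18 × 189 × 1.44340 ≈ 4910.45 mg.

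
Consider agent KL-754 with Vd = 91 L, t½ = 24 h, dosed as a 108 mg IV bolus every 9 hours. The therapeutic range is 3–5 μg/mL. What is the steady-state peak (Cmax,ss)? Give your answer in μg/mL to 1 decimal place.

5.2 μg/mL

k = ln2/t½ = ln2/24 ≈ 0.028881 h⁻¹; fraction remaining f = e^(−kτ) = e^(−0.028881×9) ≈ 0.7711.
Accumulation ratio R = 1/(1 − f) ≈ 1/0.2289 ≈ 4.3687.
Single-dose peak C₀ = D/Vd = 108/91 ≈ 1.187 μg/mL.
Cmax,ss = C₀/(1 − f) ≈ 1.187/0.2289 ≈ 5.186 μg/mL.
Peak 5.2 μg/mL vs MTC 5 μg/mL: exceeds toxic threshold.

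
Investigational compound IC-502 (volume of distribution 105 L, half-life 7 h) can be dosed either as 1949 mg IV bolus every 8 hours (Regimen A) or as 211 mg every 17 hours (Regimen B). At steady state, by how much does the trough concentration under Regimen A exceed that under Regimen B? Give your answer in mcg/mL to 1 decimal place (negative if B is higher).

14.9 mcg/mL

Regimen A: f = (1/2)^(8/7) ≈ 0.4529; Cmin,ss = (1949/105)·f/(1−f) ≈ 15.366 mcg/mL.
Regimen B: f = (1/2)^(17/7) ≈ 0.1857; Cmin,ss = (211/105)·f/(1−f) ≈ 0.458 mcg/mL.
Difference ≈ 15.366 − 0.458 ≈ 14.908 mcg/mL.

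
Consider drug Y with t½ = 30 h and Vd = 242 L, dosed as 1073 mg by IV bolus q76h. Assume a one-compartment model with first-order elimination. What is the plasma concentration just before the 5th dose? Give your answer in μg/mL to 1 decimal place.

f = (1/2)^(τ/t½) = (1/2)^(76/30) ≈ 0.1727.
C₀ = D/Vd = 1073/242 ≈ 4.434 μg/mL.
Before the 5th dose, 4 doses have been given. Superposition: Cmin = C₀·(f + f² + … + f^4).
≈ 4.434 × (0.1727 + 0.0298 + 0.0052 + 0.0009) ≈ 4.434 × 0.2086 ≈ 0.925 μg/mL.

0.9 μg/mL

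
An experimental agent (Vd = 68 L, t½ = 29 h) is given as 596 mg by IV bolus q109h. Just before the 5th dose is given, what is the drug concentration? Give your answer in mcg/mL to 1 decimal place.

0.7 mcg/mL

f = (1/2)^(τ/t½) = (1/2)^(109/29) ≈ 0.0739.
C₀ = D/Vd = 596/68 ≈ 8.765 mcg/mL.
Before the 5th dose, 4 doses have been given. Superposition: Cmin = C₀·(f + f² + … + f^4).
≈ 8.765 × (0.0739 + 0.0055 + 0.0004 + 0.0000) ≈ 8.765 × 0.0798 ≈ 0.699 mcg/mL.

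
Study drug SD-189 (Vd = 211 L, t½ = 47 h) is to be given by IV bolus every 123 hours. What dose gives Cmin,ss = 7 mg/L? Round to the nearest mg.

7584 mg

τ/t½ = 123/47 ≈ 2.617, so f = (1/2)^(123/47) ≈ 0.163004.
Cmin,ss = (D/Vd)·f/(1−f), so D = Cmin,ss·Vd·(1−f)/f.
D = 7 × 211 × (1−f)/f ≈ 7 × 211 × 5.13482 ≈ 7584.13 mg.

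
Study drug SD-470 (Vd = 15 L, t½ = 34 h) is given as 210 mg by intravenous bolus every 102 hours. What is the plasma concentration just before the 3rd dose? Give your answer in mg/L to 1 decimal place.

2.0 mg/L

f = (1/2)^(τ/t½) = (1/2)^(102/34) ≈ 0.1250.
C₀ = D/Vd = 210/15 ≈ 14.000 mg/L.
Before the 3rd dose, 2 doses have been given. Superposition: Cmin = C₀·(f + f²).
≈ 14.000 × (0.1250 + 0.0156) ≈ 14.000 × 0.1406 ≈ 1.968 mg/L.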